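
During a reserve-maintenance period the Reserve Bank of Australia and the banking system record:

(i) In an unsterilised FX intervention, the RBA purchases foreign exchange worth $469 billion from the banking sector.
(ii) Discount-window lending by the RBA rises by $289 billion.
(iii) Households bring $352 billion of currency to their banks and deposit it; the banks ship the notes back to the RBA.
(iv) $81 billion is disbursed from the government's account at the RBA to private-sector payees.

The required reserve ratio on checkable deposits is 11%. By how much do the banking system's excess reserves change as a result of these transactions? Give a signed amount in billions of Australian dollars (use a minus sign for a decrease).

FX purchase $469 billion: reserves +$469B, deposits 0.
Discount-window loan $289 billion: reserves +$289B, deposits 0.
Currency deposit $352 billion: reserves +$352B, deposits +$352B.
Government spending $81 billion: reserves +$81B, deposits +$81B.
Totals: Δreserves = +$1191B, Δdeposits = +$433B.
Δrequired reserves = 11% × +$433B = +$47.63B.
Δexcess reserves = Δreserves − Δrequired = +$1191B − (+$47.63B) = +$1143.37 billion.

+$1143.37 billion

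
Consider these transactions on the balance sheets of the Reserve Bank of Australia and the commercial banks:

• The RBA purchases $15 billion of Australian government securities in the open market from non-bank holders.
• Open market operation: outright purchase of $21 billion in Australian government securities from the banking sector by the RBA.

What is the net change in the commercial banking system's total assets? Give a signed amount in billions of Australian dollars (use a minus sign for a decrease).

+$15 billion

Asset purchase (from non-banks) $15 billion: bank balance sheets expand → +$15B.
OMO purchase (from banks) $21 billion: just an asset swap on bank balance sheets → 0.
Net: 15 + 0 = +$15 billion.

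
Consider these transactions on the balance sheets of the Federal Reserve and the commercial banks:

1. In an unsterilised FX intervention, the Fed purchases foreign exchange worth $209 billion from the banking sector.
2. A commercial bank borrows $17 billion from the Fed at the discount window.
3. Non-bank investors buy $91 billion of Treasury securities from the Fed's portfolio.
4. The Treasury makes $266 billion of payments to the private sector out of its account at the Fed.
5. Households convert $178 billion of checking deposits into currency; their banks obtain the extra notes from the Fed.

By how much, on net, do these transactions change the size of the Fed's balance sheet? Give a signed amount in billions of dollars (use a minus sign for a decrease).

Fed balance sheet:
  Assets:      Securities −$91B, Loans to banks +$17B, Foreign assets +$209B
  Liabilities: Bank reserves +$223B, Currency in circulation +$178B, Government deposits −$266B
Commercial banking system:
  Assets:      Reserves at CB +$223B, Foreign assets −$209B
  Liabilities: Checkable deposits −$3B, Borrowings from CB +$17B
Change in total Fed assets = +$135 billion.

+$135 billion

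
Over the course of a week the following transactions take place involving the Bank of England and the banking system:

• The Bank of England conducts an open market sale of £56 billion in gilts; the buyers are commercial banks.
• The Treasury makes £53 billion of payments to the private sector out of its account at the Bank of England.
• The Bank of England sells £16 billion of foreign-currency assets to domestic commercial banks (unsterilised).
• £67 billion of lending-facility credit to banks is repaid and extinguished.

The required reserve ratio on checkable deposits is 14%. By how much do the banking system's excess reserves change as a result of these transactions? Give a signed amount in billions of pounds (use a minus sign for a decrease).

-£93.42 billion

OMO sale (to banks) £56 billion: reserves −£56B, deposits 0.
Government spending £53 billion: reserves +£53B, deposits +£53B.
FX sale £16 billion: reserves −£16B, deposits 0.
Discount-window repayment £67 billion: reserves −£67B, deposits 0.
Totals: Δreserves = −£86B, Δdeposits = +£53B.
Δrequired reserves = 14% × +£53B = +£7.42B.
Δexcess reserves = Δreserves − Δrequired = −£86B − (+£7.42B) = -£93.42 billion.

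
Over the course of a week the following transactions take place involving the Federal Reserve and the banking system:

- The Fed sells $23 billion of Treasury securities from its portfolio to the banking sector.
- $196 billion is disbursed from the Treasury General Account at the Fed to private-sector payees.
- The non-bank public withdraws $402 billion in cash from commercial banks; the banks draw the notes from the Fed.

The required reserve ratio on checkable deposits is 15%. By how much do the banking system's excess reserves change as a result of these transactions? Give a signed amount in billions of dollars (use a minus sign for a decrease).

-$198.1 billion

OMO sale (to banks) $23 billion: reserves −$23B, deposits 0.
Government spending $196 billion: reserves +$196B, deposits +$196B.
Currency withdrawal $402 billion: reserves −$402B, deposits −$402B.
Totals: Δreserves = −$229B, Δdeposits = −$206B.
Δrequired reserves = 15% × −$206B = −$30.9B.
Δexcess reserves = Δreserves − Δrequired = −$229B − (−$30.9B) = -$198.1 billion.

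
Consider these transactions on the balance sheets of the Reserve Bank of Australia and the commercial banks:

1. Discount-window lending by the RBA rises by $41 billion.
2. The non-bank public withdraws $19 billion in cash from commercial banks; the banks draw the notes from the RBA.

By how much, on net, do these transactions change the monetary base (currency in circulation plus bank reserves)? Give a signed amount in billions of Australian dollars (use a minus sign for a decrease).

+$41 billion

Discount-window loan $41 billion: RBA balance sheet expands → +$41B.
Currency withdrawal $19 billion: just a shift between currency and reserves — both are base money → 0.
Net: 41 + 0 = +$41 billion.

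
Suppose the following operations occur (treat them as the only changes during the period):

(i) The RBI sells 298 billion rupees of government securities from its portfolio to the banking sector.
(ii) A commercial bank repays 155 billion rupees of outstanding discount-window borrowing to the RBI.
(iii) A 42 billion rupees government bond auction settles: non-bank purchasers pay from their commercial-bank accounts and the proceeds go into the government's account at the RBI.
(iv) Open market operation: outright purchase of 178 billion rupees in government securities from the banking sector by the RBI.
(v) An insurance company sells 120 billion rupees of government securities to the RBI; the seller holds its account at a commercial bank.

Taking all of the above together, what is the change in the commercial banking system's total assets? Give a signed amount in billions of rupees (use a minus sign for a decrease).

-77 billion

OMO sale (to banks) 298 billion rupees: just an asset swap on bank balance sheets → 0.
Discount-window repayment 155 billion rupees: bank balance sheets shrink → −155B.
Government account inflow 42 billion rupees: bank balance sheets shrink → −42B.
OMO purchase (from banks) 178 billion rupees: just an asset swap on bank balance sheets → 0.
Asset purchase (from non-banks) 120 billion rupees: bank balance sheets expand → +120B.
Net: 0 − 155 − 42 + 0 + 120 = -77 billion.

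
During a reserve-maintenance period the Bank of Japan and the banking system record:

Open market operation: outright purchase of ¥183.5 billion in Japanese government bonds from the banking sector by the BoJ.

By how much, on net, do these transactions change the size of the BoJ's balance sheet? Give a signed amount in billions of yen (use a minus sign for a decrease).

BoJ balance sheet:
  Assets:      Securities +¥183.5B
  Liabilities: Bank reserves +¥183.5B
Commercial banking system:
  Assets:      Reserves at CB +¥183.5B, Securities −¥183.5B
  Liabilities: no change
Change in total BoJ assets = +¥183.5 billion.

+¥183.5 billion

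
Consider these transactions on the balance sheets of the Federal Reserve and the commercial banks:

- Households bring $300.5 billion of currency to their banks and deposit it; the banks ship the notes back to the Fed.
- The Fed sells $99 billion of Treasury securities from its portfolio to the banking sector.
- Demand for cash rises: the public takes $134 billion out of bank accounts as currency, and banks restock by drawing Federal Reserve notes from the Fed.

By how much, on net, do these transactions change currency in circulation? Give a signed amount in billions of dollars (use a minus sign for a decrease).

-$166.5 billion

Currency deposit $300.5 billion: notes return to the central bank → −$300.5B.
OMO sale (to banks) $99 billion: no currency enters or leaves circulation → 0.
Currency withdrawal $134 billion: notes leave the central bank → +$134B.
Net: −300.5 + 0 + 134 = -$166.5 billion.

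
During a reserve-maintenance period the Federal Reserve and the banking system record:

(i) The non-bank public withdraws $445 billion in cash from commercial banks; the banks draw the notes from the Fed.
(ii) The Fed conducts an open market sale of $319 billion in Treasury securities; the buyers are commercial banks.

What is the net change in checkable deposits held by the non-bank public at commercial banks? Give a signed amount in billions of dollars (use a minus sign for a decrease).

-$445 billion

Fed balance sheet:
  Assets:      Securities −$319B
  Liabilities: Bank reserves −$764B, Currency in circulation +$445B
Commercial banking system:
  Assets:      Reserves at CB −$764B, Securities +$319B
  Liabilities: Checkable deposits −$445B
So the change in checkable deposits held by the non-bank public at commercial banks is -$445 billion.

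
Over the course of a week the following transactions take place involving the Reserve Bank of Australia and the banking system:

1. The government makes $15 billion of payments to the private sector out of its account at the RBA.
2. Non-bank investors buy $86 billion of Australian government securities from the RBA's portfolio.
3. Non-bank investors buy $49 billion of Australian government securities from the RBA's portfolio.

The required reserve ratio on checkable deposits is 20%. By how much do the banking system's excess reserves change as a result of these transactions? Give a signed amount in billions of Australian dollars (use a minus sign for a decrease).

Government spending $15 billion: reserves +$15B, deposits +$15B.
Asset sale (to non-banks) $86 billion: reserves −$86B, deposits −$86B.
Asset sale (to non-banks) $49 billion: reserves −$49B, deposits −$49B.
Totals: Δreserves = −$120B, Δdeposits = −$120B.
Δrequired reserves = 20% × −$120B = −$24B.
Δexcess reserves = Δreserves − Δrequired = −$120B − (−$24B) = -$96 billion.

-$96 billion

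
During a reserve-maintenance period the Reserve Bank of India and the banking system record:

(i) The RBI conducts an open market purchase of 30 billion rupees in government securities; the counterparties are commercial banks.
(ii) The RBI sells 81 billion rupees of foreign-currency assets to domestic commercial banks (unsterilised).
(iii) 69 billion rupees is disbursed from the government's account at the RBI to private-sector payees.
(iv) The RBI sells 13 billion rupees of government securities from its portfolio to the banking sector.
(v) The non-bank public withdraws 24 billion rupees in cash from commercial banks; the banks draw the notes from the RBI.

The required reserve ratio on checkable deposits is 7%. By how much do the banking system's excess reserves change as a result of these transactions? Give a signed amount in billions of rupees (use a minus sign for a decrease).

OMO purchase (from banks) 30 billion rupees: reserves +30B, deposits 0.
FX sale 81 billion rupees: reserves −81B, deposits 0.
Government spending 69 billion rupees: reserves +69B, deposits +69B.
OMO sale (to banks) 13 billion rupees: reserves −13B, deposits 0.
Currency withdrawal 24 billion rupees: reserves −24B, deposits −24B.
Totals: Δreserves = −19B, Δdeposits = +45B.
Δrequired reserves = 7% × +45B = +3.15B.
Δexcess reserves = Δreserves − Δrequired = −19B − (+3.15B) = -22.15 billion.

-22.15 billion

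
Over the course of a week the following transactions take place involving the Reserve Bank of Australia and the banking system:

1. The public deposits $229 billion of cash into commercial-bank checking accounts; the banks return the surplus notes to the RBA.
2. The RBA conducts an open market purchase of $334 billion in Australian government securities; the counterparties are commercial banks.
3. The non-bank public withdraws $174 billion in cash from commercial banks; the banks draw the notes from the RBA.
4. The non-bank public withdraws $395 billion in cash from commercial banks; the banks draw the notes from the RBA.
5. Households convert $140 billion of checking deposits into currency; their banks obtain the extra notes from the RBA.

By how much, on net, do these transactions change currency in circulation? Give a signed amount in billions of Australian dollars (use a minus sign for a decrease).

+$480 billion

Currency deposit $229 billion: notes return to the central bank → −$229B.
OMO purchase (from banks) $334 billion: no currency enters or leaves circulation → 0.
Currency withdrawal $174 billion: notes leave the central bank → +$174B.
Currency withdrawal $395 billion: notes leave the central bank → +$395B.
Currency withdrawal $140 billion: notes leave the central bank → +$140B.
Net: −229 + 0 + 174 + 395 + 140 = +$480 billion.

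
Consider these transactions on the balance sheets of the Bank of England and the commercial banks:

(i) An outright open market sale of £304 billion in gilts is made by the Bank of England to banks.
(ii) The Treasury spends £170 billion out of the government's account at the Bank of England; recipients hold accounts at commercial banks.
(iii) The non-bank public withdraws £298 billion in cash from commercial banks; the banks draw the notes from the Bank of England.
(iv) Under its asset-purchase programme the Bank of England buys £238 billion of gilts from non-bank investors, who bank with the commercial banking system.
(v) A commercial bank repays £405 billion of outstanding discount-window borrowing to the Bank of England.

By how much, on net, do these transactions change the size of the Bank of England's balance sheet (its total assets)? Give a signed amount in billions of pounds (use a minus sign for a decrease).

-£471 billion

Bank of England balance sheet:
  Assets:      Securities −£66B, Loans to banks −£405B
  Liabilities: Bank reserves −£599B, Currency in circulation +£298B, Government deposits −£170B
Commercial banking system:
  Assets:      Reserves at CB −£599B, Securities +£304B
  Liabilities: Checkable deposits +£110B, Borrowings from CB −£405B
Change in total Bank of England assets = -£471 billion.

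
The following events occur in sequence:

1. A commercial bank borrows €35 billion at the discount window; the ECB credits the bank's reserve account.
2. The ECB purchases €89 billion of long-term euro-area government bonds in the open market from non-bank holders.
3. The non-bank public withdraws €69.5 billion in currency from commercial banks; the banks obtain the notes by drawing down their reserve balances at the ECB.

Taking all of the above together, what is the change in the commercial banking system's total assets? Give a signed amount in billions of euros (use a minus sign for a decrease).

ECB balance sheet:
  Assets:      Securities +€89B, Loans to banks +€35B
  Liabilities: Bank reserves +€54.5B, Currency in circulation +€69.5B
Commercial banking system:
  Assets:      Reserves at CB +€54.5B
  Liabilities: Checkable deposits +€19.5B, Borrowings from CB +€35B
Change in total bank assets = +€54.5 billion.

+€54.5 billion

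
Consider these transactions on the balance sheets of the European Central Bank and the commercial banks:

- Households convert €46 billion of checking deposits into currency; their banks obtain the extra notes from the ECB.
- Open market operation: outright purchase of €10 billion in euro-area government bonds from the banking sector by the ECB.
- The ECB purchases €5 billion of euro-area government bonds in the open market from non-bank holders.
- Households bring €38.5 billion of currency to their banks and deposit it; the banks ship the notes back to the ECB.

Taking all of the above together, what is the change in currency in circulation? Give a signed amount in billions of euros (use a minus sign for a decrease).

ECB balance sheet:
  Assets:      Securities +€15B
  Liabilities: Bank reserves +€7.5B, Currency in circulation +€7.5B
So the change in currency in circulation is +€7.5 billion.

+€7.5 billion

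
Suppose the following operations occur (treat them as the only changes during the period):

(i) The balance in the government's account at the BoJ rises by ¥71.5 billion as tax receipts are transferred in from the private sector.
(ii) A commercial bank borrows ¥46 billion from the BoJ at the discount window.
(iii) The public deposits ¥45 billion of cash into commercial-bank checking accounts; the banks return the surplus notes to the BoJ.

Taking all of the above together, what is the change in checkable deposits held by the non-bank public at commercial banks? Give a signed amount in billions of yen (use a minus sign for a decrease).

-¥26.5 billion

Government account inflow ¥71.5 billion: non-bank counterparties' bank balances fall → −¥71.5B.
Discount-window loan ¥46 billion: the counterparty is a bank, so public deposits are unchanged → 0.
Currency deposit ¥45 billion: non-bank counterparties' bank balances rise → +¥45B.
Net: −71.5 + 0 + 45 = -¥26.5 billion.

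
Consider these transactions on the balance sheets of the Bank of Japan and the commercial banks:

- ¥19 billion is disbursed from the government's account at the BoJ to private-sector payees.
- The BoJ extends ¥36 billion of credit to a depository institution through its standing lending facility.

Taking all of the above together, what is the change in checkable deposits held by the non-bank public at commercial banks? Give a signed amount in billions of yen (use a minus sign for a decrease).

BoJ balance sheet:
  Assets:      Loans to banks +¥36B
  Liabilities: Bank reserves +¥55B, Government deposits −¥19B
Commercial banking system:
  Assets:      Reserves at CB +¥55B
  Liabilities: Checkable deposits +¥19B, Borrowings from CB +¥36B
So the change in checkable deposits held by the non-bank public at commercial banks is +¥19 billion.

+¥19 billion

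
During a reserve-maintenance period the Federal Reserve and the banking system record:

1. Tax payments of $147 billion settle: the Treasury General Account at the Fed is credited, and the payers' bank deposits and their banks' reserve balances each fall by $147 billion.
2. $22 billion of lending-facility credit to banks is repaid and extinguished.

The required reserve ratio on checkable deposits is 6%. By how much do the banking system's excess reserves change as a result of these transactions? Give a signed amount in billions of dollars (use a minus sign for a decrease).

Government account inflow $147 billion: reserves −$147B, deposits −$147B.
Discount-window repayment $22 billion: reserves −$22B, deposits 0.
Totals: Δreserves = −$169B, Δdeposits = −$147B.
Δrequired reserves = 6% × −$147B = −$8.82B.
Δexcess reserves = Δreserves − Δrequired = −$169B − (−$8.82B) = -$160.18 billion.

-$160.18 billion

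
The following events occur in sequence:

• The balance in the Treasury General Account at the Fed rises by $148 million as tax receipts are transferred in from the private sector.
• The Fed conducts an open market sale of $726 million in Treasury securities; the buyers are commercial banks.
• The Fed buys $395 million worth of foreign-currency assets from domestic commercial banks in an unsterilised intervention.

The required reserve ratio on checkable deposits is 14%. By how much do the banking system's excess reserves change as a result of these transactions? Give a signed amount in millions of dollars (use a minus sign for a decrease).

Government account inflow $148 million: reserves −$148M, deposits −$148M.
OMO sale (to banks) $726 million: reserves −$726M, deposits 0.
FX purchase $395 million: reserves +$395M, deposits 0.
Totals: Δreserves = −$479M, Δdeposits = −$148M.
Δrequired reserves = 14% × −$148M = −$20.72M.
Δexcess reserves = Δreserves − Δrequired = −$479M − (−$20.72M) = -$458.28 million.

-$458.28 million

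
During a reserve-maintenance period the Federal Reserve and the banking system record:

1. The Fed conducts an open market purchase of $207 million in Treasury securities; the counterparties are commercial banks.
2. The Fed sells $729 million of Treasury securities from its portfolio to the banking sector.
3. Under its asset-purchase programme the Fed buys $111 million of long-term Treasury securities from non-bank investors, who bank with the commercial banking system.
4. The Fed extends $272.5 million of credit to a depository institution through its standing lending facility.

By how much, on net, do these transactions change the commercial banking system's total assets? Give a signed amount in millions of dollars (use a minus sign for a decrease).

+$383.5 million

OMO purchase (from banks) $207 million: just an asset swap on bank balance sheets → 0.
OMO sale (to banks) $729 million: just an asset swap on bank balance sheets → 0.
Asset purchase (from non-banks) $111 million: bank balance sheets expand → +$111M.
Discount-window loan $272.5 million: bank balance sheets expand → +$272.5M.
Net: 0 + 0 + 111 + 272.5 = +$383.5 million.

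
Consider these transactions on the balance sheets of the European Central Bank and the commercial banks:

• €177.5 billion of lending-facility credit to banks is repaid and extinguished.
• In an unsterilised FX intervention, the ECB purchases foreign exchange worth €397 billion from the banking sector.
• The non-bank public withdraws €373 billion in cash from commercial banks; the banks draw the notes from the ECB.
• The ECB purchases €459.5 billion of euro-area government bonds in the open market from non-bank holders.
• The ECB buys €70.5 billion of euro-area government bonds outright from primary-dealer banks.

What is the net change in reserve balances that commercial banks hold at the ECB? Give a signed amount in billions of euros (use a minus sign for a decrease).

ECB balance sheet:
  Assets:      Securities +€530B, Loans to banks −€177.5B, Foreign assets +€397B
  Liabilities: Bank reserves +€376.5B, Currency in circulation +€373B
Commercial banking system:
  Assets:      Reserves at CB +€376.5B, Securities −€70.5B, Foreign assets −€397B
  Liabilities: Checkable deposits +€86.5B, Borrowings from CB −€177.5B
So the change in reserve balances that commercial banks hold at the ECB is +€376.5 billion.

+€376.5 billion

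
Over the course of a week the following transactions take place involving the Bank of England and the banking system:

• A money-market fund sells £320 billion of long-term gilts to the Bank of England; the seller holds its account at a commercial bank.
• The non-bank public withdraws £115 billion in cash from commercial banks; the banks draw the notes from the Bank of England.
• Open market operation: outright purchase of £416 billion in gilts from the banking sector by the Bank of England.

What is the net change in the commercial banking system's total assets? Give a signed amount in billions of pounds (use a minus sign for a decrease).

Asset purchase (from non-banks) £320 billion: bank balance sheets expand → +£320B.
Currency withdrawal £115 billion: bank balance sheets shrink → −£115B.
OMO purchase (from banks) £416 billion: just an asset swap on bank balance sheets → 0.
Net: 320 − 115 + 0 = +£205 billion.

+£205 billion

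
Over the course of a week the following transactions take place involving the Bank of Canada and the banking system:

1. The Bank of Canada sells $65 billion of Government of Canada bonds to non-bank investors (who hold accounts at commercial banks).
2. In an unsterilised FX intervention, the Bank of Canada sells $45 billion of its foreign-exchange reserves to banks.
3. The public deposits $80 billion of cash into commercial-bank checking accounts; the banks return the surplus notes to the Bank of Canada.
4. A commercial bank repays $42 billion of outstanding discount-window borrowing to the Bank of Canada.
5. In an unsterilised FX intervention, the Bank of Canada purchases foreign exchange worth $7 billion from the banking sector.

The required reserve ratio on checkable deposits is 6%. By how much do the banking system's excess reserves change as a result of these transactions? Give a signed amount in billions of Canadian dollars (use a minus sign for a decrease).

Asset sale (to non-banks) $65 billion: reserves −$65B, deposits −$65B.
FX sale $45 billion: reserves −$45B, deposits 0.
Currency deposit $80 billion: reserves +$80B, deposits +$80B.
Discount-window repayment $42 billion: reserves −$42B, deposits 0.
FX purchase $7 billion: reserves +$7B, deposits 0.
Totals: Δreserves = −$65B, Δdeposits = +$15B.
Δrequired reserves = 6% × +$15B = +$0.9B.
Δexcess reserves = Δreserves − Δrequired = −$65B − (+$0.9B) = -$65.9 billion.

-$65.9 billion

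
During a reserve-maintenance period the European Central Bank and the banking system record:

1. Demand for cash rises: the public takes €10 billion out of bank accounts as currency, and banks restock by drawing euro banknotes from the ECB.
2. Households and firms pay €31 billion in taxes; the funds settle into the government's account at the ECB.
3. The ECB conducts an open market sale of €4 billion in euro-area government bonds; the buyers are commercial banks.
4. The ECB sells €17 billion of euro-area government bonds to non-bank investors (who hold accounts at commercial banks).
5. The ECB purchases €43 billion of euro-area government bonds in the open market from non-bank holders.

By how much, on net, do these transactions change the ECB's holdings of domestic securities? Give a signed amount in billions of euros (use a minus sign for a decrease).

ECB balance sheet:
  Assets:      Securities +€22B
  Liabilities: Bank reserves −€19B, Currency in circulation +€10B, Government deposits +€31B
Commercial banking system:
  Assets:      Reserves at CB −€19B, Securities +€4B
  Liabilities: Checkable deposits −€15B
So the change in the ECB's holdings of domestic securities is +€22 billion.

+€22 billion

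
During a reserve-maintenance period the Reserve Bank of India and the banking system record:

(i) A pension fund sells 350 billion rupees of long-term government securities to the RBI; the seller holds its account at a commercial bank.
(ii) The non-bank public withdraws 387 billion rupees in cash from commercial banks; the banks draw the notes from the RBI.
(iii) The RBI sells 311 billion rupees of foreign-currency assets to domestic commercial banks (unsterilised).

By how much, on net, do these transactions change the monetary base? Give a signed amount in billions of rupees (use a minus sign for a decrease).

RBI balance sheet:
  Assets:      Securities +350B, Foreign assets −311B
  Liabilities: Bank reserves −348B, Currency in circulation +387B
Commercial banking system:
  Assets:      Reserves at CB −348B, Foreign assets +311B
  Liabilities: Checkable deposits −37B
Monetary base = currency + reserves: +387B + (−348B) = +39 billion.

+39 billion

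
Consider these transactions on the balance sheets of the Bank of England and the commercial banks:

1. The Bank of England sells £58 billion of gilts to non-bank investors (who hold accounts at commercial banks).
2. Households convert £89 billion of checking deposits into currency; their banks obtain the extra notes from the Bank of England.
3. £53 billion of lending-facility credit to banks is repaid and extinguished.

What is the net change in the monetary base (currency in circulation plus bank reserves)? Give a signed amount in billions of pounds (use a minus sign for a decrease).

Asset sale (to non-banks) £58 billion: Bank of England balance sheet contracts → −£58B.
Currency withdrawal £89 billion: just a shift between currency and reserves — both are base money → 0.
Discount-window repayment £53 billion: Bank of England balance sheet contracts → −£53B.
Net: −58 + 0 − 53 = -£111 billion.

-£111 billion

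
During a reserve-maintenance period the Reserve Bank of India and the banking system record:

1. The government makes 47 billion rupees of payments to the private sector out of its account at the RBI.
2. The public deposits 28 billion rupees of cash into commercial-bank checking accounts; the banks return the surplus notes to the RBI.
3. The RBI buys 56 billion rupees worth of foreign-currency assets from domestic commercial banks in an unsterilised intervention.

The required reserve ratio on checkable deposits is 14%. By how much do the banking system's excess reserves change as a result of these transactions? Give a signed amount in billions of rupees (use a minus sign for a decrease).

+120.5 billion

Government spending 47 billion rupees: reserves +47B, deposits +47B.
Currency deposit 28 billion rupees: reserves +28B, deposits +28B.
FX purchase 56 billion rupees: reserves +56B, deposits 0.
Totals: Δreserves = +131B, Δdeposits = +75B.
Δrequired reserves = 14% × +75B = +10.5B.
Δexcess reserves = Δreserves − Δrequired = +131B − (+10.5B) = +120.5 billion.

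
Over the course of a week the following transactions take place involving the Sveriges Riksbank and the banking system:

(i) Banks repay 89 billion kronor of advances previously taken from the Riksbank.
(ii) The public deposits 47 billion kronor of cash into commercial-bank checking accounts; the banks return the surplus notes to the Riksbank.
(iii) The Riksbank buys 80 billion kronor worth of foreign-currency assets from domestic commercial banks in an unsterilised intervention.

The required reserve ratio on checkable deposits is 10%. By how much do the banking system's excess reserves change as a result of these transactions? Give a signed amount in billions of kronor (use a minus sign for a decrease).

+33.3 billion

Discount-window repayment 89 billion kronor: reserves −89B, deposits 0.
Currency deposit 47 billion kronor: reserves +47B, deposits +47B.
FX purchase 80 billion kronor: reserves +80B, deposits 0.
Totals: Δreserves = +38B, Δdeposits = +47B.
Δrequired reserves = 10% × +47B = +4.7B.
Δexcess reserves = Δreserves − Δrequired = +38B − (+4.7B) = +33.3 billion.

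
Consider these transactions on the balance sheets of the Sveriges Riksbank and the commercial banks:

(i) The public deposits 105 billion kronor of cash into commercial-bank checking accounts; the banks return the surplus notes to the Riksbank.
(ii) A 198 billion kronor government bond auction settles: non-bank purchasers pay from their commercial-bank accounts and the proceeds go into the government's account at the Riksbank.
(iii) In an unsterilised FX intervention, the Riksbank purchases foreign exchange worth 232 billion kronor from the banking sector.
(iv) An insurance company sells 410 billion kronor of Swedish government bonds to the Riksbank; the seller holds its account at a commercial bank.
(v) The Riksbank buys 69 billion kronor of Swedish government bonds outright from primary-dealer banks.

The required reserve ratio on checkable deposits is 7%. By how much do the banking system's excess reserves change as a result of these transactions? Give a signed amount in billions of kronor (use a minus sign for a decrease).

Currency deposit 105 billion kronor: reserves +105B, deposits +105B.
Government account inflow 198 billion kronor: reserves −198B, deposits −198B.
FX purchase 232 billion kronor: reserves +232B, deposits 0.
Asset purchase (from non-banks) 410 billion kronor: reserves +410B, deposits +410B.
OMO purchase (from banks) 69 billion kronor: reserves +69B, deposits 0.
Totals: Δreserves = +618B, Δdeposits = +317B.
Δrequired reserves = 7% × +317B = +22.19B.
Δexcess reserves = Δreserves − Δrequired = +618B − (+22.19B) = +595.81 billion.

+595.81 billion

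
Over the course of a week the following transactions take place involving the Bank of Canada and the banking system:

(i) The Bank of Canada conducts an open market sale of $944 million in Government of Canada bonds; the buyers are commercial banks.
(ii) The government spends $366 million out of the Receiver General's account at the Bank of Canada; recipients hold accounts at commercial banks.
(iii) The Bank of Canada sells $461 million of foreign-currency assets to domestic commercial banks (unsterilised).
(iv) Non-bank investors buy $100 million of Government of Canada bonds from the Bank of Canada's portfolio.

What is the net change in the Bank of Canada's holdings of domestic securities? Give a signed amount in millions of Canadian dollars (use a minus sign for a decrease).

-$1044 million

OMO sale (to banks) $944 million: securities removed from the Bank of Canada's portfolio → −$944M.
Government spending $366 million: the Bank of Canada's securities portfolio is untouched → 0.
FX sale $461 million: the Bank of Canada's securities portfolio is untouched → 0.
Asset sale (to non-banks) $100 million: securities removed from the Bank of Canada's portfolio → −$100M.
Net: −944 + 0 + 0 − 100 = -$1044 million.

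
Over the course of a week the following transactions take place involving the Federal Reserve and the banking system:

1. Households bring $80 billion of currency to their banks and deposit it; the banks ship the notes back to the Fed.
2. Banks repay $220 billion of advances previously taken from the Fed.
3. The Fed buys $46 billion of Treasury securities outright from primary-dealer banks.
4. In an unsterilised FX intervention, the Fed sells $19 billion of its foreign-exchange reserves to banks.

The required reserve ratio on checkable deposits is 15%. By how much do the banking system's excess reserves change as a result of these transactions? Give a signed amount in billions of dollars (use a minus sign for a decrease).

Currency deposit $80 billion: reserves +$80B, deposits +$80B.
Discount-window repayment $220 billion: reserves −$220B, deposits 0.
OMO purchase (from banks) $46 billion: reserves +$46B, deposits 0.
FX sale $19 billion: reserves −$19B, deposits 0.
Totals: Δreserves = −$113B, Δdeposits = +$80B.
Δrequired reserves = 15% × +$80B = +$12B.
Δexcess reserves = Δreserves − Δrequired = −$113B − (+$12B) = -$125 billion.

-$125 billion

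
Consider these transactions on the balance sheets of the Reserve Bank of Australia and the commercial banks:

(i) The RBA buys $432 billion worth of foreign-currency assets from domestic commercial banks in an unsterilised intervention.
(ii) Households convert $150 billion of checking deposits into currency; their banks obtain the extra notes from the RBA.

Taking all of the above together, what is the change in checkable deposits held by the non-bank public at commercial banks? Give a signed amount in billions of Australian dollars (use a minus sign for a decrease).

RBA balance sheet:
  Assets:      Foreign assets +$432B
  Liabilities: Bank reserves +$282B, Currency in circulation +$150B
Commercial banking system:
  Assets:      Reserves at CB +$282B, Foreign assets −$432B
  Liabilities: Checkable deposits −$150B
So the change in checkable deposits held by the non-bank public at commercial banks is -$150 billion.

-$150 billion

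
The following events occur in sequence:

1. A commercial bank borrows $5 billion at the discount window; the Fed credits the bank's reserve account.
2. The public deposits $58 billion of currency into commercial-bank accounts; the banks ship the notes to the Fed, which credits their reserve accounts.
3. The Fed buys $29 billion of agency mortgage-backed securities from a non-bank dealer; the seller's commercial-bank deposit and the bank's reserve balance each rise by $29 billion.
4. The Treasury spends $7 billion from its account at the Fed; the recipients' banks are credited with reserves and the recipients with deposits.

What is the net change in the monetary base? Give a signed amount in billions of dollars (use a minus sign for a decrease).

+$41 billion

Discount-window loan $5 billion: Fed balance sheet expands → +$5B.
Currency deposit $58 billion: just a shift between currency and reserves — both are base money → 0.
Asset purchase (from non-banks) $29 billion: Fed balance sheet expands → +$29B.
Government spending $7 billion: a non-base liability converts back to reserves → +$7B.
Net: 5 + 0 + 29 + 7 = +$41 billion.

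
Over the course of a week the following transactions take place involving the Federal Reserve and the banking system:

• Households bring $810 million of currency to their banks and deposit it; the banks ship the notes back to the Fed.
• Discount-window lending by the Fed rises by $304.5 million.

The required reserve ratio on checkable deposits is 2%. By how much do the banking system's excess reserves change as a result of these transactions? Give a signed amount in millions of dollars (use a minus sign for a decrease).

+$1098.3 million

Currency deposit $810 million: reserves +$810M, deposits +$810M.
Discount-window loan $304.5 million: reserves +$304.5M, deposits 0.
Totals: Δreserves = +$1114.5M, Δdeposits = +$810M.
Δrequired reserves = 2% × +$810M = +$16.2M.
Δexcess reserves = Δreserves − Δrequired = +$1114.5M − (+$16.2M) = +$1098.3 million.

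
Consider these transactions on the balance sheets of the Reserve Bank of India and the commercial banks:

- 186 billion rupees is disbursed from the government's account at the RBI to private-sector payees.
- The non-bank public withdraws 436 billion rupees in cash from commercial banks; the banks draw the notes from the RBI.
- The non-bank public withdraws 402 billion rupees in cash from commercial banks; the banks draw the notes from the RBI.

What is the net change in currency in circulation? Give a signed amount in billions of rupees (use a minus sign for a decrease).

+838 billion

Government spending 186 billion rupees: no currency enters or leaves circulation → 0.
Currency withdrawal 436 billion rupees: notes leave the central bank → +436B.
Currency withdrawal 402 billion rupees: notes leave the central bank → +402B.
Net: 0 + 436 + 402 = +838 billion.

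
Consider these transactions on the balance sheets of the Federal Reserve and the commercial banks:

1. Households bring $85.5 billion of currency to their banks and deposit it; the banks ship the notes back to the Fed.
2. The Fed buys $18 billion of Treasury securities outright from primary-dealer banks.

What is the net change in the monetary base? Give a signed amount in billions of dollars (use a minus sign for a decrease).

Fed balance sheet:
  Assets:      Securities +$18B
  Liabilities: Bank reserves +$103.5B, Currency in circulation −$85.5B
Commercial banking system:
  Assets:      Reserves at CB +$103.5B, Securities −$18B
  Liabilities: Checkable deposits +$85.5B
Monetary base = currency + reserves: −$85.5B + (+$103.5B) = +$18 billion.

+$18 billion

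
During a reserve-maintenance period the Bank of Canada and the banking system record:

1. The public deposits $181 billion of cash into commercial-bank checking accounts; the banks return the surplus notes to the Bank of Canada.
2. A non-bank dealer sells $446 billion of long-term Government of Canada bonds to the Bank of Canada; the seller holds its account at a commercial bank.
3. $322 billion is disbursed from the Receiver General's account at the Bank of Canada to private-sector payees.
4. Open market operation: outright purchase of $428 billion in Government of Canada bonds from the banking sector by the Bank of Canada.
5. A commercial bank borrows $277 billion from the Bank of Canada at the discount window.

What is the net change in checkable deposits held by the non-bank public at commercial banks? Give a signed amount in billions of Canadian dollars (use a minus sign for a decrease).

Currency deposit $181 billion: non-bank counterparties' bank balances rise → +$181B.
Asset purchase (from non-banks) $446 billion: non-bank counterparties' bank balances rise → +$446B.
Government spending $322 billion: non-bank counterparties' bank balances rise → +$322B.
OMO purchase (from banks) $428 billion: the counterparty is a bank, so public deposits are unchanged → 0.
Discount-window loan $277 billion: the counterparty is a bank, so public deposits are unchanged → 0.
Net: 181 + 446 + 322 + 0 + 0 = +$949 billion.

+$949 billion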